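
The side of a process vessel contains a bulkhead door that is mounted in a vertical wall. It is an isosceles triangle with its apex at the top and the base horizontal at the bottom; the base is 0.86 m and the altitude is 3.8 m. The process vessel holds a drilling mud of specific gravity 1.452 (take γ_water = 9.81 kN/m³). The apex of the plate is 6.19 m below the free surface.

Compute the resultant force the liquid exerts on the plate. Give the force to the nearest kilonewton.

F ≈ 203 kN

γ = 1.452 × 9.81 = 14.24412 kN/m³.
With the apex up, the centroid sits 2h/3 = 2 × 3.8/3 = 2.53333 m below the apex, so the centroid depth is h_c = 6.19 + 2.53333 = 8.72333 m.
A = ½ × 0.86 × 3.8 = 1.634 m².
Resultant F = γ·h_c·A = 14.24412 × 8.72333 × 1.634 = 203.035 kN.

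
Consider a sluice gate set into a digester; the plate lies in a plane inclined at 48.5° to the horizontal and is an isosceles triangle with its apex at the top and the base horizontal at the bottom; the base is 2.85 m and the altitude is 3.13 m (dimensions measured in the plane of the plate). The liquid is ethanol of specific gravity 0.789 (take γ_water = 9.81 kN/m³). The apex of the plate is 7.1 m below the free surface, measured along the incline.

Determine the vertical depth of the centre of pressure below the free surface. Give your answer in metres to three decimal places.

γ = 0.789 × 9.81 = 7.74009 kN/m³.
Let θ = 48.5° be the plate's angle to the horizontal; measure y along the incline from where the plane meets the free surface. Vertical depth h = y·sinθ with sinθ = 0.748956.
With the apex up, the centroid sits 2h/3 = 2 × 3.13/3 = 2.08667 m below the apex, so y_c = 7.1 + 2.08667 = 9.18667 m and h_c = 9.18667 × 0.748956 = 6.88041 m.
A = ½ × 2.85 × 3.13 = 4.46025 m².
Resultant F = γ·h_c·A = 7.74009 × 6.88041 × 4.46025 = 237.531 kN.
I_c = b·h³/36 = 2.85 × 3.13³/36 = 2.42759 m⁴.
Centre of pressure: y_p = y_c + I_c/(y_c·A) = 9.18667 + 2.42759/(9.18667 × 4.46025) = 9.18667 + 0.0592459 = 9.24592 m along the plane.
Vertically, h_p = y_p·sinθ = 9.24592 × 0.748956 = 6.92479 m.

h_p = 6.925 m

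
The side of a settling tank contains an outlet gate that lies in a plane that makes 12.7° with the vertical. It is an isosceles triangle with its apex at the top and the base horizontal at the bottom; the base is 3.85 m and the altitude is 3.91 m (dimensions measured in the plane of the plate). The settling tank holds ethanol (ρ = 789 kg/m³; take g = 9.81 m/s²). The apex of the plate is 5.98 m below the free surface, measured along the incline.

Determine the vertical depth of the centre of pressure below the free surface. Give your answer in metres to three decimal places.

γ = ρg = 789 × 9.81 / 1000 = 7.74009 kN/m³.
The plate makes 12.7° with the vertical, i.e. θ = 90° − 12.7° = 77.3° to the horizontal. Measuring y along the incline from the free-surface line, vertical depth h = y·sinθ with sinθ = 0.975535.
With the apex up, the centroid sits 2h/3 = 2 × 3.91/3 = 2.60667 m below the apex, so y_c = 5.98 + 2.60667 = 8.58667 m and h_c = 8.58667 × 0.975535 = 8.3766 m.
A = ½ × 3.85 × 3.91 = 7.52675 m².
Resultant F = γ·h_c·A = 7.74009 × 8.3766 × 7.52675 = 488.002 kN.
I_c = b·h³/36 = 3.85 × 3.91³/36 = 6.39276 m⁴.
Centre of pressure: y_p = y_c + I_c/(y_c·A) = 8.58667 + 6.39276/(8.58667 × 7.52675) = 8.58667 + 0.0989136 = 8.68558 m along the plane.
Vertically, h_p = y_p·sinθ = 8.68558 × 0.975535 = 8.47309 m.

h_p = 8.473 m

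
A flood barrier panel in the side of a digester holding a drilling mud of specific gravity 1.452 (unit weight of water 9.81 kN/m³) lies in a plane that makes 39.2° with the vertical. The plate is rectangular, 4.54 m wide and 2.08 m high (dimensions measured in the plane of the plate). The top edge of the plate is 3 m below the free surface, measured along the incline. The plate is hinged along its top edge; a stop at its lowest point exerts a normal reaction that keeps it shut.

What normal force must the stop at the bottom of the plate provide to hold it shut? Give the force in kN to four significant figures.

P ≈ 228.6 kN

γ = 1.452 × 9.81 = 14.24412 kN/m³.
The plate makes 39.2° with the vertical, i.e. θ = 90° − 39.2° = 50.8° to the horizontal. Measuring y along the incline from the free-surface line, vertical depth h = y·sinθ with sinθ = 0.774944.
The centroid lies 2.08/2 = 1.04 m below the top edge, so y_c = 3 + 1.04 = 4.04 m and h_c = 4.04 × 0.774944 = 3.13077 m.
A = 4.54 × 2.08 = 9.4432 m².
Resultant F = γ·h_c·A = 14.24412 × 3.13077 × 9.4432 = 421.12 kN.
I_c = b·h³/12 = 4.54 × 2.08³/12 = 3.40459 m⁴.
Centre of pressure: y_p = y_c + I_c/(y_c·A) = 4.04 + 3.40459/(4.04 × 9.4432) = 4.04 + 0.089241 = 4.12924 m along the plane.
The resultant acts 1.04 + 0.089241 = 1.12924 m (along the plate) below the hinge at the top edge, so the moment about the hinge is M = F × 1.12924 = 421.12 × 1.12924 = 475.546 kN·m.
A normal force at the bottom, 2.08 m from the hinge, must supply this moment: P = 475.546/2.08 = 228.628 kN.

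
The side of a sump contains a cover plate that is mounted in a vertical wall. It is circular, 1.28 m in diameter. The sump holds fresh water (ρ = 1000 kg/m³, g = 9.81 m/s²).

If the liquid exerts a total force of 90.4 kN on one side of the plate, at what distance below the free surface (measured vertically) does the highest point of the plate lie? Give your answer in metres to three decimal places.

γ = ρg = 1000 × 9.81 = 9810 N/m³ = 9.81 kN/m³.
A = π(0.64)² = 1.2868 m².
From F = γ·h_c·A, the centroid depth is h_c = 90.4/(9.81 × 1.2868) = 7.16124 m.
The centroid is at the centre, 0.64 m below the top of the plate, so the highest point sits at h_top = 7.16124 − 0.64 = 6.52124 m below the surface.

d_top ≈ 6.521 m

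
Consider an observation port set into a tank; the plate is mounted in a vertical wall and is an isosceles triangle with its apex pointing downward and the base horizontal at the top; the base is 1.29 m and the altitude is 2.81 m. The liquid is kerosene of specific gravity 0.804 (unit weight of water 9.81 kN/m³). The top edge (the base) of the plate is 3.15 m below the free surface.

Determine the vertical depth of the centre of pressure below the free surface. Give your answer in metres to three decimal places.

γ = 0.804 × 9.81 = 7.88724 kN/m³.
With the apex down, the centroid sits h/3 = 2.81/3 = 0.936667 m below the base (the top edge), so the centroid depth is h_c = 3.15 + 0.936667 = 4.08667 m.
A = ½ × 1.29 × 2.81 = 1.81245 m².
Resultant F = γ·h_c·A = 7.88724 × 4.08667 × 1.81245 = 58.4199 kN.
I_c = b·h³/36 = 1.29 × 2.81³/36 = 0.795071 m⁴.
Centre of pressure: y_p = y_c + I_c/(y_c·A) = 4.08667 + 0.795071/(4.08667 × 1.81245) = 4.08667 + 0.107342 = 4.19401 m along the plane.

h_p = 4.194 m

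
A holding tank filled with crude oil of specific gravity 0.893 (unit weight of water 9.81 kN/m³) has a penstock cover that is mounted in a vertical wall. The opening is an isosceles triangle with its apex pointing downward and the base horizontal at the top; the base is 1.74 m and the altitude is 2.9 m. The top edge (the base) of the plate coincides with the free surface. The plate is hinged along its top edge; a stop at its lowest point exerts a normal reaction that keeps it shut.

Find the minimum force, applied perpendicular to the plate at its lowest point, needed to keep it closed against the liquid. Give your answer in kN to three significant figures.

P ≈ 10.7 kN

γ = 0.893 × 9.81 = 8.76033 kN/m³.
With the apex down, the centroid sits h/3 = 2.9/3 = 0.966667 m below the base (the top edge), so the centroid depth is h_c = 0.966667 m.
A = ½ × 1.74 × 2.9 = 2.523 m².
Resultant F = γ·h_c·A = 8.76033 × 0.966667 × 2.523 = 21.3656 kN.
I_c = b·h³/36 = 1.74 × 2.9³/36 = 1.1788 m⁴.
Centre of pressure: y_p = y_c + I_c/(y_c·A) = 0.966667 + 1.1788/(0.966667 × 2.523) = 0.966667 + 0.483332 = 1.45 m along the plane.
The resultant acts 0.966667 + 0.483332 = 1.45 m (along the plate) below the hinge at the top edge, so the moment about the hinge is M = F × 1.45 = 21.3656 × 1.45 = 30.9801 kN·m.
A normal force at the bottom, 2.9 m from the hinge, must supply this moment: P = 30.9801/2.9 = 10.6828 kN.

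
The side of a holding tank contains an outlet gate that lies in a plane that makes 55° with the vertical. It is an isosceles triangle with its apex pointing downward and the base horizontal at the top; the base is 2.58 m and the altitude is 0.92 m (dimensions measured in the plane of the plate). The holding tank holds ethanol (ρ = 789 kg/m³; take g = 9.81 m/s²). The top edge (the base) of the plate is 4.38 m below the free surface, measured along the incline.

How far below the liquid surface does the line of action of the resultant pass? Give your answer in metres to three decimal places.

γ = ρg = 789 × 9.81 / 1000 = 7.74009 kN/m³.
The plate makes 55° with the vertical, i.e. θ = 90° − 55° = 35° to the horizontal. Measuring y along the incline from the free-surface line, vertical depth h = y·sinθ with sinθ = 0.573576.
With the apex down, the centroid sits h/3 = 0.92/3 = 0.306667 m below the base (the top edge), so y_c = 4.38 + 0.306667 = 4.68667 m and h_c = 4.68667 × 0.573576 = 2.68816 m.
A = ½ × 2.58 × 0.92 = 1.1868 m².
Resultant F = γ·h_c·A = 7.74009 × 2.68816 × 1.1868 = 24.6933 kN.
I_c = b·h³/36 = 2.58 × 0.92³/36 = 0.055806 m⁴.
Centre of pressure: y_p = y_c + I_c/(y_c·A) = 4.68667 + 0.055806/(4.68667 × 1.1868) = 4.68667 + 0.0100332 = 4.6967 m along the plane.
Vertically, h_p = y_p·sinθ = 4.6967 × 0.573576 = 2.69391 m.

h_p = 2.694 m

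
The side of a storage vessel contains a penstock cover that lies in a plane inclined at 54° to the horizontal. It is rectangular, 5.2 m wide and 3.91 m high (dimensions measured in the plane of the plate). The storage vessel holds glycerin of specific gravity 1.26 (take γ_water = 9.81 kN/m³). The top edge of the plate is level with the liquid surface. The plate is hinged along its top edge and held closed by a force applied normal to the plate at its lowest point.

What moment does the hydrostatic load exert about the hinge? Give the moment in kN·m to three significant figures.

M ≈ 1040 kN·m

γ = 1.26 × 9.81 = 12.3606 kN/m³.
Let θ = 54° be the plate's angle to the horizontal; measure y along the incline from where the plane meets the free surface. Vertical depth h = y·sinθ with sinθ = 0.809017.
The centroid lies 3.91/2 = 1.955 m below the top edge, so y_c = 1.955 m and h_c = 1.955 × 0.809017 = 1.58163 m.
A = 5.2 × 3.91 = 20.332 m².
Resultant F = γ·h_c·A = 12.3606 × 1.58163 × 20.332 = 397.488 kN.
I_c = b·h³/12 = 5.2 × 3.91³/12 = 25.9031 m⁴.
Centre of pressure: y_p = y_c + I_c/(y_c·A) = 1.955 + 25.9031/(1.955 × 20.332) = 1.955 + 0.651666 = 2.60667 m along the plane.
The resultant acts 1.955 + 0.651666 = 2.60667 m (along the plate) below the hinge at the top edge, so the moment about the hinge is M = F × 2.60667 = 397.488 × 2.60667 = 1036.12 kN·m.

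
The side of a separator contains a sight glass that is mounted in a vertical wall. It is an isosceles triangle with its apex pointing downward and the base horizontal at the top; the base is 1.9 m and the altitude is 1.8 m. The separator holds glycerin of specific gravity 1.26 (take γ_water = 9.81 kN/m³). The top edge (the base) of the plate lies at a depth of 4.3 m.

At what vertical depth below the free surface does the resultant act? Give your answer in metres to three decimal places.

h_p = 4.937 m

γ = 1.26 × 9.81 = 12.3606 kN/m³.
With the apex down, the centroid sits h/3 = 1.8/3 = 0.6 m below the base (the top edge), so the centroid depth is h_c = 4.3 + 0.6 = 4.9 m.
A = ½ × 1.9 × 1.8 = 1.71 m².
Resultant F = γ·h_c·A = 12.3606 × 4.9 × 1.71 = 103.569 kN.
I_c = b·h³/36 = 1.9 × 1.8³/36 = 0.3078 m⁴.
Centre of pressure: y_p = y_c + I_c/(y_c·A) = 4.9 + 0.3078/(4.9 × 1.71) = 4.9 + 0.0367347 = 4.93673 m along the plane.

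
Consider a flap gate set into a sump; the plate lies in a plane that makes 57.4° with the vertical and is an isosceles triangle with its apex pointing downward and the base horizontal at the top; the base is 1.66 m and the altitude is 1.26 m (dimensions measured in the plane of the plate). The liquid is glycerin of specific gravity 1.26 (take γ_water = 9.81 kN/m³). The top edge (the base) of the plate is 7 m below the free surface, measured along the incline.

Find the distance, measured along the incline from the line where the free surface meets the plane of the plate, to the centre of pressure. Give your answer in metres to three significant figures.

y_p = 7.43 m

γ = 1.26 × 9.81 = 12.3606 kN/m³.
The plate makes 57.4° with the vertical, i.e. θ = 90° − 57.4° = 32.6° to the horizontal. Measuring y along the incline from the free-surface line, vertical depth h = y·sinθ with sinθ = 0.538771.
With the apex down, the centroid sits h/3 = 1.26/3 = 0.42 m below the base (the top edge), so y_c = 7 + 0.42 = 7.42 m and h_c = 7.42 × 0.538771 = 3.99768 m.
A = ½ × 1.66 × 1.26 = 1.0458 m².
Resultant F = γ·h_c·A = 12.3606 × 3.99768 × 1.0458 = 51.6769 kN.
I_c = b·h³/36 = 1.66 × 1.26³/36 = 0.0922396 m⁴.
Centre of pressure: y_p = y_c + I_c/(y_c·A) = 7.42 + 0.0922396/(7.42 × 1.0458) = 7.42 + 0.0118868 = 7.43189 m along the plane.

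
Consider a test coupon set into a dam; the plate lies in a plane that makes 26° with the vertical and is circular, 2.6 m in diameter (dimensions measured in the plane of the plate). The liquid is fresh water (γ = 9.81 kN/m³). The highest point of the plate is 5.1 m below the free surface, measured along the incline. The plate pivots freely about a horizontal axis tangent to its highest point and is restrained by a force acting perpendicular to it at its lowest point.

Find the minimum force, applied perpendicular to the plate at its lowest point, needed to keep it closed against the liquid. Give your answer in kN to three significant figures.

P ≈ 157 kN

γ = 9.81 kN/m³.
The plate makes 26° with the vertical, i.e. θ = 90° − 26° = 64° to the horizontal. Measuring y along the incline from the free-surface line, vertical depth h = y·sinθ with sinθ = 0.898794.
The centroid is at the centre, 1.3 m below the top of the plate, so y_c = 5.1 + 1.3 = 6.4 m and h_c = 6.4 × 0.898794 = 5.75228 m.
A = π(1.3)² = 5.30929 m².
Resultant F = γ·h_c·A = 9.81 × 5.75228 × 5.30929 = 299.603 kN.
I_c = πr⁴/4 = π × 1.3⁴/4 = 2.24318 m⁴.
Centre of pressure: y_p = y_c + I_c/(y_c·A) = 6.4 + 2.24318/(6.4 × 5.30929) = 6.4 + 0.0660158 = 6.46602 m along the plane.
The resultant acts 1.3 + 0.0660158 = 1.36602 m (along the plate) below the hinge at the top edge, so the moment about the hinge is M = F × 1.36602 = 299.603 × 1.36602 = 409.264 kN·m.
A normal force at the bottom, 2.6 m from the hinge, must supply this moment: P = 409.264/2.6 = 157.409 kN.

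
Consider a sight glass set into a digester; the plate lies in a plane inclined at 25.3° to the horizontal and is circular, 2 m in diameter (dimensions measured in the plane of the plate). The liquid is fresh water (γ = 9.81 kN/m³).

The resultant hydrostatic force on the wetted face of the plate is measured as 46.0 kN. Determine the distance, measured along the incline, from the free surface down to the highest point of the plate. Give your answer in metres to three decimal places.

γ = 9.81 kN/m³.
A = π(1)² = 3.14159 m².
From F = γ·h_c·A, the centroid depth is h_c = 46.0/(9.81 × 3.14159) = 1.49259 m.
Let θ = 25.3° be the plate's angle to the horizontal; measure y along the incline from where the plane meets the free surface. Vertical depth h = y·sinθ with sinθ = 0.427358.
Along the incline, y_c = h_c/sinθ = 1.49259/0.427358 = 3.4926 m.
The centroid is at the centre, 1 m below the top of the plate, so the highest point sits at y_top = 3.4926 − 1 = 2.4926 m along the incline.

y_top ≈ 2.493 m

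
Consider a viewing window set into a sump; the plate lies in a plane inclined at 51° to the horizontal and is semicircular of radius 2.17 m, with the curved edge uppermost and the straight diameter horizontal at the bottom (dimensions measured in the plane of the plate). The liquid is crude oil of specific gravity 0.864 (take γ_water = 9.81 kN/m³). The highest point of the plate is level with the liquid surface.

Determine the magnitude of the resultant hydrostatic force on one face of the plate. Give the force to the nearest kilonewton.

γ = 0.864 × 9.81 = 8.47584 kN/m³.
Let θ = 51° be the plate's angle to the horizontal; measure y along the incline from where the plane meets the free surface. Vertical depth h = y·sinθ with sinθ = 0.777146.
The centroid lies 4r/(3π) = 0.920977 m above the diameter, so r − 4r/(3π) = 2.17 − 0.920977 = 1.24902 m below the topmost point, so y_c = 1.24902 m and h_c = 1.24902 × 0.777146 = 0.970671 m.
A = πr²/2 = π × 2.17²/2 = 7.39672 m².
Resultant F = γ·h_c·A = 8.47584 × 0.970671 × 7.39672 = 60.8547 kN.

F ≈ 61 kN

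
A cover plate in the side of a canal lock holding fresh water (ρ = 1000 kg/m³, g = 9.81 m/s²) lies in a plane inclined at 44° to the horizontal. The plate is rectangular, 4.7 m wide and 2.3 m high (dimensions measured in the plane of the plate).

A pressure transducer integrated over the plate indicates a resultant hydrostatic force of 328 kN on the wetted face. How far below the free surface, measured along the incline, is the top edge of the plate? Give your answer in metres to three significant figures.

γ = ρg = 1000 × 9.81 = 9810 N/m³ = 9.81 kN/m³.
A = 4.7 × 2.3 = 10.81 m².
From F = γ·h_c·A, the centroid depth is h_c = 328/(9.81 × 10.81) = 3.09299 m.
Let θ = 44° be the plate's angle to the horizontal; measure y along the incline from where the plane meets the free surface. Vertical depth h = y·sinθ with sinθ = 0.694658.
Along the incline, y_c = h_c/sinθ = 3.09299/0.694658 = 4.45254 m.
The centroid lies 2.3/2 = 1.15 m below the top edge, so the top edge sits at y_top = 4.45254 − 1.15 = 3.30254 m along the incline.

y_top ≈ 3.30 m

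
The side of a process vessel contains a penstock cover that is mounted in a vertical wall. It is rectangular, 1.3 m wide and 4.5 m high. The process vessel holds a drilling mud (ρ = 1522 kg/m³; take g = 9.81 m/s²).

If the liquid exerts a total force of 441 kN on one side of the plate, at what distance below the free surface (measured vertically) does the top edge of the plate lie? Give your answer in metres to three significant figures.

γ = ρg = 1522 × 9.81 / 1000 = 14.93082 kN/m³.
A = 1.3 × 4.5 = 5.85 m².
From F = γ·h_c·A, the centroid depth is h_c = 441/(14.93082 × 5.85) = 5.04893 m.
The centroid lies 4.5/2 = 2.25 m below the top edge, so the top edge sits at h_top = 5.04893 − 2.25 = 2.79893 m below the surface.

d_top ≈ 2.80 m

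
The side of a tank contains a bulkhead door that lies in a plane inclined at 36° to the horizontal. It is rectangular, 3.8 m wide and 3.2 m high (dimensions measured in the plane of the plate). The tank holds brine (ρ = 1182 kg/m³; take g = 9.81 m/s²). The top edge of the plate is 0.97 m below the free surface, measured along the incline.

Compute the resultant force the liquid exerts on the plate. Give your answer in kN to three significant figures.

F ≈ 213 kN

γ = ρg = 1182 × 9.81 / 1000 = 11.59542 kN/m³.
Let θ = 36° be the plate's angle to the horizontal; measure y along the incline from where the plane meets the free surface. Vertical depth h = y·sinθ with sinθ = 0.587785.
The centroid lies 3.2/2 = 1.6 m below the top edge, so y_c = 0.97 + 1.6 = 2.57 m and h_c = 2.57 × 0.587785 = 1.51061 m.
A = 3.8 × 3.2 = 12.16 m².
Resultant F = γ·h_c·A = 11.59542 × 1.51061 × 12.16 = 212.996 kN.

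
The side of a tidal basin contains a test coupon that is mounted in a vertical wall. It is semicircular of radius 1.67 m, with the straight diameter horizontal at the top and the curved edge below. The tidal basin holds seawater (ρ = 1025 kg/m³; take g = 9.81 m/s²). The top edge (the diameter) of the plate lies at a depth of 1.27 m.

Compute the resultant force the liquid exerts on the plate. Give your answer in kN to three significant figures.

γ = ρg = 1025 × 9.81 / 1000 = 10.05525 kN/m³.
The centroid of a semicircle lies 4r/(3π) = 0.70877 m from the diameter, here below the top edge, so the centroid depth is h_c = 1.27 + 0.70877 = 1.97877 m.
A = πr²/2 = π × 1.67²/2 = 4.38079 m².
Resultant F = γ·h_c·A = 10.05525 × 1.97877 × 4.38079 = 87.1647 kN.

F ≈ 87.2 kN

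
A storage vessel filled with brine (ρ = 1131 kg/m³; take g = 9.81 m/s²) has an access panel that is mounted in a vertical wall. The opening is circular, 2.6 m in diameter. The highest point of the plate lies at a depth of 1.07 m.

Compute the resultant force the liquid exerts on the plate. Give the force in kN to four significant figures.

γ = ρg = 1131 × 9.81 / 1000 = 11.09511 kN/m³.
The centroid is at the centre, 1.3 m below the top of the plate, so the centroid depth is h_c = 1.07 + 1.3 = 2.37 m.
A = π(1.3)² = 5.30929 m².
Resultant F = γ·h_c·A = 11.09511 × 2.37 × 5.30929 = 139.61 kN.

F ≈ 139.6 kN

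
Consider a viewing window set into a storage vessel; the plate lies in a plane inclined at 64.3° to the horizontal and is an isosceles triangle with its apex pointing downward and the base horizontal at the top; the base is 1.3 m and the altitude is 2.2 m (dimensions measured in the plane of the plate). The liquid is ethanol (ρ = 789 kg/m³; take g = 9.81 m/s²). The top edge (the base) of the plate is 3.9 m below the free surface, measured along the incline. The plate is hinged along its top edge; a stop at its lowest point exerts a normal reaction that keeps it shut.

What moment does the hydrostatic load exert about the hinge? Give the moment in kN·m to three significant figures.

M ≈ 36.6 kN·m

γ = ρg = 789 × 9.81 / 1000 = 7.74009 kN/m³.
Let θ = 64.3° be the plate's angle to the horizontal; measure y along the incline from where the plane meets the free surface. Vertical depth h = y·sinθ with sinθ = 0.901077.
With the apex down, the centroid sits h/3 = 2.2/3 = 0.733333 m below the base (the top edge), so y_c = 3.9 + 0.733333 = 4.63333 m and h_c = 4.63333 × 0.901077 = 4.17499 m.
A = ½ × 1.3 × 2.2 = 1.43 m².
Resultant F = γ·h_c·A = 7.74009 × 4.17499 × 1.43 = 46.2102 kN.
I_c = b·h³/36 = 1.3 × 2.2³/36 = 0.384511 m⁴.
Centre of pressure: y_p = y_c + I_c/(y_c·A) = 4.63333 + 0.384511/(4.63333 × 1.43) = 4.63333 + 0.0580336 = 4.69136 m along the plane.
The resultant acts 0.733333 + 0.0580336 = 0.791367 m (along the plate) below the hinge at the top edge, so the moment about the hinge is M = F × 0.791367 = 46.2102 × 0.791367 = 36.5692 kN·m.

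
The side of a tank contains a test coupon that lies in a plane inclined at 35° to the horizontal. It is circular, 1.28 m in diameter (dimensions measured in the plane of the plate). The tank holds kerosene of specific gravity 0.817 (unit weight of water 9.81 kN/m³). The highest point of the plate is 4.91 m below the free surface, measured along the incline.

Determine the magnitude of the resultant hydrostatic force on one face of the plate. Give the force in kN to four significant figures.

F ≈ 32.83 kN

γ = 0.817 × 9.81 = 8.01477 kN/m³.
Let θ = 35° be the plate's angle to the horizontal; measure y along the incline from where the plane meets the free surface. Vertical depth h = y·sinθ with sinθ = 0.573576.
The centroid is at the centre, 0.64 m below the top of the plate, so y_c = 4.91 + 0.64 = 5.55 m and h_c = 5.55 × 0.573576 = 3.18335 m.
A = π(0.64)² = 1.2868 m².
Resultant F = γ·h_c·A = 8.01477 × 3.18335 × 1.2868 = 32.8312 kN.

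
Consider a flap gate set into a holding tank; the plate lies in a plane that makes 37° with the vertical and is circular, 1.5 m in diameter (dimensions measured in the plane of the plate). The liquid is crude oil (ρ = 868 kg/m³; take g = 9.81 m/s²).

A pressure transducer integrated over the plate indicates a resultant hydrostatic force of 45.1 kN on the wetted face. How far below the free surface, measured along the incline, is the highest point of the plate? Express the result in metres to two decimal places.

γ = ρg = 868 × 9.81 / 1000 = 8.51508 kN/m³.
A = π(0.75)² = 1.76715 m².
From F = γ·h_c·A, the centroid depth is h_c = 45.1/(8.51508 × 1.76715) = 2.99719 m.
The plate makes 37° with the vertical, i.e. θ = 90° − 37° = 53° to the horizontal. Measuring y along the incline from the free-surface line, vertical depth h = y·sinθ with sinθ = 0.798636.
Along the incline, y_c = h_c/sinθ = 2.99719/0.798636 = 3.75289 m.
The centroid is at the centre, 0.75 m below the top of the plate, so the highest point sits at y_top = 3.75289 − 0.75 = 3.00289 m along the incline.

y_top ≈ 3.00 m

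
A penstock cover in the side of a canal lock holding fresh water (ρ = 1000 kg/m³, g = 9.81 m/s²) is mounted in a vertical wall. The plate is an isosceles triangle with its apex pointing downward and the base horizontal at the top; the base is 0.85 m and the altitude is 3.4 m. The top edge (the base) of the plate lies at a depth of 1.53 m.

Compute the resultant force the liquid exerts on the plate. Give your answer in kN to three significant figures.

F ≈ 37.8 kN

γ = ρg = 1000 × 9.81 = 9810 N/m³ = 9.81 kN/m³.
With the apex down, the centroid sits h/3 = 3.4/3 = 1.13333 m below the base (the top edge), so the centroid depth is h_c = 1.53 + 1.13333 = 2.66333 m.
A = ½ × 0.85 × 3.4 = 1.445 m².
Resultant F = γ·h_c·A = 9.81 × 2.66333 × 1.445 = 37.7539 kN.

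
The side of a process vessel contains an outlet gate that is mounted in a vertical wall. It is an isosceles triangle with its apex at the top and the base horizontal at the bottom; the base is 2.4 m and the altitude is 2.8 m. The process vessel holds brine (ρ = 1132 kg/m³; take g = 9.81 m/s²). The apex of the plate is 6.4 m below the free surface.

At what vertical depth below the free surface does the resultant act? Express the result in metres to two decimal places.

γ = ρg = 1132 × 9.81 / 1000 = 11.10492 kN/m³.
With the apex up, the centroid sits 2h/3 = 2 × 2.8/3 = 1.86667 m below the apex, so the centroid depth is h_c = 6.4 + 1.86667 = 8.26667 m.
A = ½ × 2.4 × 2.8 = 3.36 m².
Resultant F = γ·h_c·A = 11.10492 × 8.26667 × 3.36 = 308.45 kN.
I_c = b·h³/36 = 2.4 × 2.8³/36 = 1.46347 m⁴.
Centre of pressure: y_p = y_c + I_c/(y_c·A) = 8.26667 + 1.46347/(8.26667 × 3.36) = 8.26667 + 0.0526883 = 8.31936 m along the plane.

h_p = 8.32 m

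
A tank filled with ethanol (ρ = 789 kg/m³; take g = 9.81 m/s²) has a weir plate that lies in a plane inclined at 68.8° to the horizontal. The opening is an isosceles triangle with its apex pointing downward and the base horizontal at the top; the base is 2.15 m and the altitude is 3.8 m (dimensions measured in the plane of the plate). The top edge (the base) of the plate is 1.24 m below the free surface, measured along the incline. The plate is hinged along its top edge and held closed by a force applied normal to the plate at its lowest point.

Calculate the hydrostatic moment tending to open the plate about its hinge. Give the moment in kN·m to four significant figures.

M ≈ 117.2 kN·m

γ = ρg = 789 × 9.81 / 1000 = 7.74009 kN/m³.
Let θ = 68.8° be the plate's angle to the horizontal; measure y along the incline from where the plane meets the free surface. Vertical depth h = y·sinθ with sinθ = 0.932324.
With the apex down, the centroid sits h/3 = 3.8/3 = 1.26667 m below the base (the top edge), so y_c = 1.24 + 1.26667 = 2.50667 m and h_c = 2.50667 × 0.932324 = 2.33703 m.
A = ½ × 2.15 × 3.8 = 4.085 m².
Resultant F = γ·h_c·A = 7.74009 × 2.33703 × 4.085 = 73.8928 kN.
I_c = b·h³/36 = 2.15 × 3.8³/36 = 3.27708 m⁴.
Centre of pressure: y_p = y_c + I_c/(y_c·A) = 2.50667 + 3.27708/(2.50667 × 4.085) = 2.50667 + 0.320035 = 2.82671 m along the plane.
The resultant acts 1.26667 + 0.320035 = 1.58671 m (along the plate) below the hinge at the top edge, so the moment about the hinge is M = F × 1.58671 = 73.8928 × 1.58671 = 117.246 kN·m.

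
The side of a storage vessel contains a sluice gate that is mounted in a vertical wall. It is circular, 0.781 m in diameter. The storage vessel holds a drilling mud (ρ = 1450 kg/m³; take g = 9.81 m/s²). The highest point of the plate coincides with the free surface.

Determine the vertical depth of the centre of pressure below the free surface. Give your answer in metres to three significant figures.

γ = ρg = 1450 × 9.81 / 1000 = 14.2245 kN/m³.
The centroid is at the centre, 0.3905 m below the top of the plate, so the centroid depth is h_c = 0.3905 m.
A = π(0.3905)² = 0.479062 m².
Resultant F = γ·h_c·A = 14.2245 × 0.3905 × 0.479062 = 2.66103 kN.
I_c = πr⁴/4 = π × 0.3905⁴/4 = 0.0182631 m⁴.
Centre of pressure: y_p = y_c + I_c/(y_c·A) = 0.3905 + 0.0182631/(0.3905 × 0.479062) = 0.3905 + 0.0976252 = 0.488125 m along the plane.

h_p = 0.488 m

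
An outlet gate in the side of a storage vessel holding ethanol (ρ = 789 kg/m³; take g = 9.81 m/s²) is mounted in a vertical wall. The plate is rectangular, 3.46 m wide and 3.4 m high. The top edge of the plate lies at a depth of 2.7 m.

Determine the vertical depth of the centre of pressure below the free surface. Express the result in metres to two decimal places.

γ = ρg = 789 × 9.81 / 1000 = 7.74009 kN/m³.
The centroid lies 3.4/2 = 1.7 m below the top edge, so the centroid depth is h_c = 2.7 + 1.7 = 4.4 m.
A = 3.46 × 3.4 = 11.764 m².
Resultant F = γ·h_c·A = 7.74009 × 4.4 × 11.764 = 400.639 kN.
I_c = b·h³/12 = 3.46 × 3.4³/12 = 11.3327 m⁴.
Centre of pressure: y_p = y_c + I_c/(y_c·A) = 4.4 + 11.3327/(4.4 × 11.764) = 4.4 + 0.21894 = 4.61894 m along the plane.

h_p = 4.62 m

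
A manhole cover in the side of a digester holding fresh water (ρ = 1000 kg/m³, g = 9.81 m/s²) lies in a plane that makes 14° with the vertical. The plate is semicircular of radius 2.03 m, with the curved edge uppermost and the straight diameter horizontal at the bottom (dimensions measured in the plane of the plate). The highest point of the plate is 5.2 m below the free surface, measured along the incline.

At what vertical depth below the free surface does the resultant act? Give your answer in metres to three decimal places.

h_p = 6.223 m

γ = ρg = 1000 × 9.81 = 9810 N/m³ = 9.81 kN/m³.
The plate makes 14° with the vertical, i.e. θ = 90° − 14° = 76° to the horizontal. Measuring y along the incline from the free-surface line, vertical depth h = y·sinθ with sinθ = 0.970296.
The centroid lies 4r/(3π) = 0.861559 m above the diameter, so r − 4r/(3π) = 2.03 − 0.861559 = 1.16844 m below the topmost point, so y_c = 5.2 + 1.16844 = 6.36844 m and h_c = 6.36844 × 0.970296 = 6.17927 m.
A = πr²/2 = π × 2.03²/2 = 6.47309 m².
Resultant F = γ·h_c·A = 9.81 × 6.17927 × 6.47309 = 392.39 kN.
I_c = (π/8 − 8/(9π))·r⁴ = 0.109757 × 2.03⁴ = 1.86387 m⁴.
Centre of pressure: y_p = y_c + I_c/(y_c·A) = 6.36844 + 1.86387/(6.36844 × 6.47309) = 6.36844 + 0.0452138 = 6.41365 m along the plane.
Vertically, h_p = y_p·sinθ = 6.41365 × 0.970296 = 6.22314 m.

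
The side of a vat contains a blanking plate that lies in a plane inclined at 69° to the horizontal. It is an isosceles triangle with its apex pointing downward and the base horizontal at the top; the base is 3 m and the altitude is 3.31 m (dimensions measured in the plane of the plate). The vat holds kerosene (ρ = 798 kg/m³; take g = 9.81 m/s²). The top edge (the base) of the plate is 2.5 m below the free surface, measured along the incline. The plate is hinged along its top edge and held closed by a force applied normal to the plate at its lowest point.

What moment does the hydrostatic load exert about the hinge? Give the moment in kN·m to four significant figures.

γ = ρg = 798 × 9.81 / 1000 = 7.82838 kN/m³.
Let θ = 69° be the plate's angle to the horizontal; measure y along the incline from where the plane meets the free surface. Vertical depth h = y·sinθ with sinθ = 0.933580.
With the apex down, the centroid sits h/3 = 3.31/3 = 1.10333 m below the base (the top edge), so y_c = 2.5 + 1.10333 = 3.60333 m and h_c = 3.60333 × 0.933580 = 3.364 m.
A = ½ × 3 × 3.31 = 4.965 m².
Resultant F = γ·h_c·A = 7.82838 × 3.364 × 4.965 = 130.752 kN.
I_c = b·h³/36 = 3 × 3.31³/36 = 3.02206 m⁴.
Centre of pressure: y_p = y_c + I_c/(y_c·A) = 3.60333 + 3.02206/(3.60333 × 4.965) = 3.60333 + 0.16892 = 3.77225 m along the plane.
The resultant acts 1.10333 + 0.16892 = 1.27225 m (along the plate) below the hinge at the top edge, so the moment about the hinge is M = F × 1.27225 = 130.752 × 1.27225 = 166.349 kN·m.

M ≈ 166.3 kN·m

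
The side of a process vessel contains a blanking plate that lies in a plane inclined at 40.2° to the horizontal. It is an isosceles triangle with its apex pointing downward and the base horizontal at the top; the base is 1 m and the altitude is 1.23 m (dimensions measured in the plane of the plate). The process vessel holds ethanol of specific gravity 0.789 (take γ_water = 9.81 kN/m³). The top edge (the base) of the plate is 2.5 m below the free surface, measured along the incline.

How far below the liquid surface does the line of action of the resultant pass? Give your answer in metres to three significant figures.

h_p = 1.90 m

γ = 0.789 × 9.81 = 7.74009 kN/m³.
Let θ = 40.2° be the plate's angle to the horizontal; measure y along the incline from where the plane meets the free surface. Vertical depth h = y·sinθ with sinθ = 0.645458.
With the apex down, the centroid sits h/3 = 1.23/3 = 0.41 m below the base (the top edge), so y_c = 2.5 + 0.41 = 2.91 m and h_c = 2.91 × 0.645458 = 1.87828 m.
A = ½ × 1 × 1.23 = 0.615 m².
Resultant F = γ·h_c·A = 7.74009 × 1.87828 × 0.615 = 8.9409 kN.
I_c = b·h³/36 = 1 × 1.23³/36 = 0.0516907 m⁴.
Centre of pressure: y_p = y_c + I_c/(y_c·A) = 2.91 + 0.0516907/(2.91 × 0.615) = 2.91 + 0.0288831 = 2.93888 m along the plane.
Vertically, h_p = y_p·sinθ = 2.93888 × 0.645458 = 1.89692 m.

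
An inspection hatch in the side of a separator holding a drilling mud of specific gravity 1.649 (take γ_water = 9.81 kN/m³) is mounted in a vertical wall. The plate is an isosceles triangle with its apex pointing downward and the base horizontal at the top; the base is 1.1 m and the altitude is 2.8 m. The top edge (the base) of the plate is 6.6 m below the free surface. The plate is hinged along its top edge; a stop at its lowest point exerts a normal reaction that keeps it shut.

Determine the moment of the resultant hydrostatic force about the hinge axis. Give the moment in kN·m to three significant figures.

γ = 1.649 × 9.81 = 16.17669 kN/m³.
With the apex down, the centroid sits h/3 = 2.8/3 = 0.933333 m below the base (the top edge), so the centroid depth is h_c = 6.6 + 0.933333 = 7.53333 m.
A = ½ × 1.1 × 2.8 = 1.54 m².
Resultant F = γ·h_c·A = 16.17669 × 7.53333 × 1.54 = 187.671 kN.
I_c = b·h³/36 = 1.1 × 2.8³/36 = 0.670756 m⁴.
Centre of pressure: y_p = y_c + I_c/(y_c·A) = 7.53333 + 0.670756/(7.53333 × 1.54) = 7.53333 + 0.0578172 = 7.59115 m along the plane.
The resultant acts 0.933333 + 0.0578172 = 0.99115 m (along the plate) below the hinge at the top edge, so the moment about the hinge is M = F × 0.99115 = 187.671 × 0.99115 = 186.01 kN·m.

M ≈ 186 kN·m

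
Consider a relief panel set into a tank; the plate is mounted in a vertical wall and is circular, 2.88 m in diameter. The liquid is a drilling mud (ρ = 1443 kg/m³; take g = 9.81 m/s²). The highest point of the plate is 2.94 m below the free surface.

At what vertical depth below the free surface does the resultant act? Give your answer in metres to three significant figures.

h_p = 4.50 m

γ = ρg = 1443 × 9.81 / 1000 = 14.15583 kN/m³.
The centroid is at the centre, 1.44 m below the top of the plate, so the centroid depth is h_c = 2.94 + 1.44 = 4.38 m.
A = π(1.44)² = 6.51441 m².
Resultant F = γ·h_c·A = 14.15583 × 4.38 × 6.51441 = 403.91 kN.
I_c = πr⁴/4 = π × 1.44⁴/4 = 3.37707 m⁴.
Centre of pressure: y_p = y_c + I_c/(y_c·A) = 4.38 + 3.37707/(4.38 × 6.51441) = 4.38 + 0.118356 = 4.49836 m along the plane.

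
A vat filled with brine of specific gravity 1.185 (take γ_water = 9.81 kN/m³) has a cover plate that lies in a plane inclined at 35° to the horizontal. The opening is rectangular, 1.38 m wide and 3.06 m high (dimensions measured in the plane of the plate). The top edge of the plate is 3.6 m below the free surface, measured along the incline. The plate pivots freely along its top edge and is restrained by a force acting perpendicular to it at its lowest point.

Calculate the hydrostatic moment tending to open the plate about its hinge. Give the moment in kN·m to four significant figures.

γ = 1.185 × 9.81 = 11.62485 kN/m³.
Let θ = 35° be the plate's angle to the horizontal; measure y along the incline from where the plane meets the free surface. Vertical depth h = y·sinθ with sinθ = 0.573576.
The centroid lies 3.06/2 = 1.53 m below the top edge, so y_c = 3.6 + 1.53 = 5.13 m and h_c = 5.13 × 0.573576 = 2.94244 m.
A = 1.38 × 3.06 = 4.2228 m².
Resultant F = γ·h_c·A = 11.62485 × 2.94244 × 4.2228 = 144.443 kN.
I_c = b·h³/12 = 1.38 × 3.06³/12 = 3.29505 m⁴.
Centre of pressure: y_p = y_c + I_c/(y_c·A) = 5.13 + 3.29505/(5.13 × 4.2228) = 5.13 + 0.152105 = 5.2821 m along the plane.
The resultant acts 1.53 + 0.152105 = 1.6821 m (along the plate) below the hinge at the top edge, so the moment about the hinge is M = F × 1.6821 = 144.443 × 1.6821 = 242.968 kN·m.

M ≈ 243.0 kN·m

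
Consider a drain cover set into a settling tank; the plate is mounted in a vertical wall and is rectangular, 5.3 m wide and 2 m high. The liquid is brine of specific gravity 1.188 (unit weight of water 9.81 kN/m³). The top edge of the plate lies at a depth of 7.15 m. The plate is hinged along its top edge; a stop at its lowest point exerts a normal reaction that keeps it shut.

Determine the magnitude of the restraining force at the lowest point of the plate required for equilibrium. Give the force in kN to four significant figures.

γ = 1.188 × 9.81 = 11.65428 kN/m³.
The centroid lies 2/2 = 1 m below the top edge, so the centroid depth is h_c = 7.15 + 1 = 8.15 m.
A = 5.3 × 2 = 10.6 m².
Resultant F = γ·h_c·A = 11.65428 × 8.15 × 10.6 = 1006.81 kN.
I_c = b·h³/12 = 5.3 × 2³/12 = 3.53333 m⁴.
Centre of pressure: y_p = y_c + I_c/(y_c·A) = 8.15 + 3.53333/(8.15 × 10.6) = 8.15 + 0.0408998 = 8.1909 m along the plane.
The resultant acts 1 + 0.0408998 = 1.0409 m (along the plate) below the hinge at the top edge, so the moment about the hinge is M = F × 1.0409 = 1006.81 × 1.0409 = 1047.99 kN·m.
A normal force at the bottom, 2 m from the hinge, must supply this moment: P = 1047.99/2 = 523.995 kN.

P ≈ 524.0 kN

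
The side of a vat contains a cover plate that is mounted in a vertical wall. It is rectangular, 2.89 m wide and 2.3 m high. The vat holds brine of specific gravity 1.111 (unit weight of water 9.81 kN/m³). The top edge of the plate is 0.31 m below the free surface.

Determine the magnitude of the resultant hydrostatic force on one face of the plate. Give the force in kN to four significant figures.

F ≈ 105.8 kN

γ = 1.111 × 9.81 = 10.89891 kN/m³.
The centroid lies 2.3/2 = 1.15 m below the top edge, so the centroid depth is h_c = 0.31 + 1.15 = 1.46 m.
A = 2.89 × 2.3 = 6.647 m².
Resultant F = γ·h_c·A = 10.89891 × 1.46 × 6.647 = 105.77 kN.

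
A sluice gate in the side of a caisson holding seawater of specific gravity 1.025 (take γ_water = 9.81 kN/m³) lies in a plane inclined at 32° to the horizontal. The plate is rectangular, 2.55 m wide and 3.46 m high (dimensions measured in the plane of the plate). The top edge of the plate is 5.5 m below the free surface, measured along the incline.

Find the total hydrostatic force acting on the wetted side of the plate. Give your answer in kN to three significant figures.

F ≈ 340 kN

γ = 1.025 × 9.81 = 10.05525 kN/m³.
Let θ = 32° be the plate's angle to the horizontal; measure y along the incline from where the plane meets the free surface. Vertical depth h = y·sinθ with sinθ = 0.529919.
The centroid lies 3.46/2 = 1.73 m below the top edge, so y_c = 5.5 + 1.73 = 7.23 m and h_c = 7.23 × 0.529919 = 3.83131 m.
A = 2.55 × 3.46 = 8.823 m².
Resultant F = γ·h_c·A = 10.05525 × 3.83131 × 8.823 = 339.904 kN.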